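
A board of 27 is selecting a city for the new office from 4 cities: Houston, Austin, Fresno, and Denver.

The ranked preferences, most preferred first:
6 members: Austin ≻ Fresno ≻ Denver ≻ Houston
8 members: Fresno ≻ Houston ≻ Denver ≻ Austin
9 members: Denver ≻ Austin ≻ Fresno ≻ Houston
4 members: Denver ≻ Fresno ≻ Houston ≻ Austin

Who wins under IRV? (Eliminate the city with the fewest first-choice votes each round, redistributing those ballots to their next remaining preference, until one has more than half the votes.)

Fresno

Round 1: Houston 0, Austin 6, Fresno 8, Denver 13. Houston eliminated.
Round 2: Austin 6, Fresno 8, Denver 13. Austin eliminated.
Round 3: Fresno 14, Denver 13. Fresno has a majority (≥14).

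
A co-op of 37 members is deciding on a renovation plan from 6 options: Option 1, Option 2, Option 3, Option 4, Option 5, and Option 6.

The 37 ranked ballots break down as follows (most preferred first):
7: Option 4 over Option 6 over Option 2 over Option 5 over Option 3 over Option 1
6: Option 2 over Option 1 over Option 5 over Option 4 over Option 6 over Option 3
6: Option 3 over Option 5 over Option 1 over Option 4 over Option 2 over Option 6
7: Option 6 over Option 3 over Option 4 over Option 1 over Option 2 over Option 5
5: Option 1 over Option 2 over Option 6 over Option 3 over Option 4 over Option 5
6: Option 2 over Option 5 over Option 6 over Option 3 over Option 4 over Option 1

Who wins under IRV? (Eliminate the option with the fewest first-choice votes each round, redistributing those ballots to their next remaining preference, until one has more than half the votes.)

Round 1: Option 1 5, Option 2 12, Option 3 6, Option 4 7, Option 5 0, Option 6 7. Option 5 eliminated.
Round 2: Option 1 5, Option 2 12, Option 3 6, Option 4 7, Option 6 7. Option 1 eliminated.
Round 3: Option 2 17, Option 3 6, Option 4 7, Option 6 7. Option 3 eliminated.
Round 4: Option 2 17, Option 4 13, Option 6 7. Option 6 eliminated.
Round 5: Option 2 17, Option 4 20. Option 4 has a majority (≥19).

Option 4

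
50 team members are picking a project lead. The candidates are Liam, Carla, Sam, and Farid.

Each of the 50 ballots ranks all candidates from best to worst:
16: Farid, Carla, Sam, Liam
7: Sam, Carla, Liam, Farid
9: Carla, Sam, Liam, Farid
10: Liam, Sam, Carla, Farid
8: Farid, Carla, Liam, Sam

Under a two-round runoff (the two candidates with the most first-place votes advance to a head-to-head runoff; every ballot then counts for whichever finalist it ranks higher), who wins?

Liam

Round 1 first-place votes: Liam 10, Carla 9, Sam 7, Farid 24. Farid and Liam advance.
Runoff: Farid is ranked above Liam on 24 ballots, Liam above Farid on 26.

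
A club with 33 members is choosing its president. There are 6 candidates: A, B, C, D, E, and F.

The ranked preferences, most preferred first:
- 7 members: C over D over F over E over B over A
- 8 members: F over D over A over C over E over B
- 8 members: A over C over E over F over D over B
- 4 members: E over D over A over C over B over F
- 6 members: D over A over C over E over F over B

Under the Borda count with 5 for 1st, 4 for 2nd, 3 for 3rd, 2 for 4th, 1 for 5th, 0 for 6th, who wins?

D

A: 7×0 + 8×3 + 8×5 + 4×3 + 6×4 = 100
B: 7×1 + 8×0 + 8×0 + 4×1 + 6×0 = 11
C: 7×5 + 8×2 + 8×4 + 4×2 + 6×3 = 109
D: 7×4 + 8×4 + 8×1 + 4×4 + 6×5 = 114
E: 7×2 + 8×1 + 8×3 + 4×5 + 6×2 = 78
F: 7×3 + 8×5 + 8×2 + 4×0 + 6×1 = 83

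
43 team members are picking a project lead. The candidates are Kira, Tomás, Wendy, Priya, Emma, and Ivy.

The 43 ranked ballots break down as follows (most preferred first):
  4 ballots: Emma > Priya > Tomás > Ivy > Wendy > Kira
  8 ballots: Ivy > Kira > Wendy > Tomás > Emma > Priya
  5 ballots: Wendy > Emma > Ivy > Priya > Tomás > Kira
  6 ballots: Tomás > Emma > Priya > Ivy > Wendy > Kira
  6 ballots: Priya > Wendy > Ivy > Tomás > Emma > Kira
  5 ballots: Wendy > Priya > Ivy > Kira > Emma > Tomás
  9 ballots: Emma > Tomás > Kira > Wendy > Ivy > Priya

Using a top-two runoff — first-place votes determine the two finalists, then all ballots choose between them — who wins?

Wendy

Round 1 first-place votes: Kira 0, Tomás 6, Wendy 10, Priya 6, Emma 13, Ivy 8. Emma and Wendy advance.
Runoff: Emma is ranked above Wendy on 19 ballots, Wendy above Emma on 24.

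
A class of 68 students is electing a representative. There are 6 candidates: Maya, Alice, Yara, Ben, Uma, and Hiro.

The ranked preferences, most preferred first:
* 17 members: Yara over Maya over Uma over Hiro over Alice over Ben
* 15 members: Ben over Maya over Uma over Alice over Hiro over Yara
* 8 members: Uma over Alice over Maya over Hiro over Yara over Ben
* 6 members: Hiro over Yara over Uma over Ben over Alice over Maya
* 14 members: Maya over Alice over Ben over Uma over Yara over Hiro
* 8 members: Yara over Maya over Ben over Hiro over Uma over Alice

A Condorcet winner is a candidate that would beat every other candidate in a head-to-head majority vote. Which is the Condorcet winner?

Maya vs Alice: 54–14
Maya vs Yara: 37–31
Maya vs Ben: 47–21
Maya vs Uma: 54–14
Maya vs Hiro: 62–6
Maya beats every other candidate.

Maya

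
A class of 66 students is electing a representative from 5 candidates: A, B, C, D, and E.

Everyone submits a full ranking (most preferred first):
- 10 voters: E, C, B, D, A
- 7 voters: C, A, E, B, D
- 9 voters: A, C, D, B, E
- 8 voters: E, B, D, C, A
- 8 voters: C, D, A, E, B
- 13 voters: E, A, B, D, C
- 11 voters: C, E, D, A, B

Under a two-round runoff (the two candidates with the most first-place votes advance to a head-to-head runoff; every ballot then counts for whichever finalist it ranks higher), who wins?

C

Round 1 first-place votes: A 9, B 0, C 26, D 0, E 31. E and C advance.
Runoff: E is ranked above C on 31 ballots, C above E on 35.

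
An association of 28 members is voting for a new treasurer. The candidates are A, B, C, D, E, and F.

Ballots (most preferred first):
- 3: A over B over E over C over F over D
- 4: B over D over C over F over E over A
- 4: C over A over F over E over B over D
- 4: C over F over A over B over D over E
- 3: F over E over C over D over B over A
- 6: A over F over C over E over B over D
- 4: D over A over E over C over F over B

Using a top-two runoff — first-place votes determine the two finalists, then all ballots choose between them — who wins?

Round 1 first-place votes: A 9, B 4, C 8, D 4, E 0, F 3. A and C advance.
Runoff: A is ranked above C on 13 ballots, C above A on 15.

C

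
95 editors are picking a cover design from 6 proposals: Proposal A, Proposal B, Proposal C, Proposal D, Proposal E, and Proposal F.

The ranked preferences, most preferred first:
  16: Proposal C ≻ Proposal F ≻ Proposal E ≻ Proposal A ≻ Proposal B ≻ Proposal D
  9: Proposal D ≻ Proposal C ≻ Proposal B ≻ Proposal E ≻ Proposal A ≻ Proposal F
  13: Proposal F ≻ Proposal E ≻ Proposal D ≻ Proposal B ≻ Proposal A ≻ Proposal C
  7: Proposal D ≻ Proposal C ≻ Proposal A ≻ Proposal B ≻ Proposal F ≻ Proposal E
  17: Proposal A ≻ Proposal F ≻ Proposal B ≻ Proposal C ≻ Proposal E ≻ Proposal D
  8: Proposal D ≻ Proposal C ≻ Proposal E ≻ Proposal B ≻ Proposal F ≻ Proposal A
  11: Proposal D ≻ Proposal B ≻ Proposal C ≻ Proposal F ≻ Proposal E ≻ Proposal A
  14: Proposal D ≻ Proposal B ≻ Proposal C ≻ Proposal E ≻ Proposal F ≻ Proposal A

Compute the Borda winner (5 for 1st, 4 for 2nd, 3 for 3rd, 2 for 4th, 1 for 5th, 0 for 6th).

Proposal C

Proposal A: 16×2 + 9×1 + 13×1 + 7×3 + 17×5 + 8×0 + 11×0 + 14×0 = 160
Proposal B: 16×1 + 9×3 + 13×2 + 7×2 + 17×3 + 8×2 + 11×4 + 14×4 = 250
Proposal C: 16×5 + 9×4 + 13×0 + 7×4 + 17×2 + 8×4 + 11×3 + 14×3 = 285
Proposal D: 16×0 + 9×5 + 13×3 + 7×5 + 17×0 + 8×5 + 11×5 + 14×5 = 284
Proposal E: 16×3 + 9×2 + 13×4 + 7×0 + 17×1 + 8×3 + 11×1 + 14×2 = 198
Proposal F: 16×4 + 9×0 + 13×5 + 7×1 + 17×4 + 8×1 + 11×2 + 14×1 = 248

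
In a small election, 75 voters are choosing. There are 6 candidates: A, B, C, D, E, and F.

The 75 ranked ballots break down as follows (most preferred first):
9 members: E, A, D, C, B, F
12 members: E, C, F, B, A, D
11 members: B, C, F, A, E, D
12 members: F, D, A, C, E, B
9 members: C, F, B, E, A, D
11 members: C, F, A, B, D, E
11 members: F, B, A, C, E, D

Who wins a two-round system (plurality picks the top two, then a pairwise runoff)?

Round 1 first-place votes: A 0, B 11, C 20, D 0, E 21, F 23. F and E advance.
Runoff: F is ranked above E on 54 ballots, E above F on 21.

F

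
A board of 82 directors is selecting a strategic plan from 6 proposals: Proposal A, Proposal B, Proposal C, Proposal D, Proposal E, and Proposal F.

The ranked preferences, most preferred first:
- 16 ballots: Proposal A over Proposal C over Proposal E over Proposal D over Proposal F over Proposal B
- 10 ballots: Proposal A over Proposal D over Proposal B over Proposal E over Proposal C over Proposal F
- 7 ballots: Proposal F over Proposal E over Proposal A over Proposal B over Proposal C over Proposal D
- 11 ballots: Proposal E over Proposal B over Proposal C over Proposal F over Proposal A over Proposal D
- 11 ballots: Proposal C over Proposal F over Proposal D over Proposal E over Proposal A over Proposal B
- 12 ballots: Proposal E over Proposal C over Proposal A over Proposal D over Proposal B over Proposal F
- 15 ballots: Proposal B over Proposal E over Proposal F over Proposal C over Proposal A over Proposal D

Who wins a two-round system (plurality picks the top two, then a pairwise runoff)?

Round 1 first-place votes: Proposal A 26, Proposal B 15, Proposal C 11, Proposal D 0, Proposal E 23, Proposal F 7. Proposal A and Proposal E advance.
Runoff: Proposal A is ranked above Proposal E on 26 ballots, Proposal E above Proposal A on 56.

Proposal E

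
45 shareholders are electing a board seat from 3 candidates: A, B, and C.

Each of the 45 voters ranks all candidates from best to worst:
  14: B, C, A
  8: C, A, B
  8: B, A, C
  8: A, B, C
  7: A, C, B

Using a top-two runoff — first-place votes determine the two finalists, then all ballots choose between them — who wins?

A

Round 1 first-place votes: A 15, B 22, C 8. B and A advance.
Runoff: B is ranked above A on 22 ballots, A above B on 23.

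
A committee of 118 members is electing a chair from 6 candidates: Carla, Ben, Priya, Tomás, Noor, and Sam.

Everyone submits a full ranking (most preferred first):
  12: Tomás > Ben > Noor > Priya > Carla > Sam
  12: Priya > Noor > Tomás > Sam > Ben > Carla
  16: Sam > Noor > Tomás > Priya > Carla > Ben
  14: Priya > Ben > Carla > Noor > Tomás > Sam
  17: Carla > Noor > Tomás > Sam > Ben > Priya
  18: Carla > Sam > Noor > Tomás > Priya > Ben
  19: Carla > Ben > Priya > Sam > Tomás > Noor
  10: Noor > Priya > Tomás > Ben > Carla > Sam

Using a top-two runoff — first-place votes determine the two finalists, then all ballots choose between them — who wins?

Priya

Round 1 first-place votes: Carla 54, Ben 0, Priya 26, Tomás 12, Noor 10, Sam 16. Carla and Priya advance.
Runoff: Carla is ranked above Priya on 54 ballots, Priya above Carla on 64.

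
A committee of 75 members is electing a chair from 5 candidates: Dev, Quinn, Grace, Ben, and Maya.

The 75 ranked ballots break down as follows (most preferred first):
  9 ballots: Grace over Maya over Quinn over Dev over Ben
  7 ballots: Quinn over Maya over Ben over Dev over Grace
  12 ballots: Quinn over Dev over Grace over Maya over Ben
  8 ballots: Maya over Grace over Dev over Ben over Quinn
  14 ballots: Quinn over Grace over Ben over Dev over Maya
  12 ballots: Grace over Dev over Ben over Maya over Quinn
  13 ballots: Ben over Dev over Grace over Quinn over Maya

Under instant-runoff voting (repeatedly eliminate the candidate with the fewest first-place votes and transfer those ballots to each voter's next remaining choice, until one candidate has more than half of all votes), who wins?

Round 1: Dev 0, Quinn 33, Grace 21, Ben 13, Maya 8. Dev eliminated.
Round 2: Quinn 33, Grace 21, Ben 13, Maya 8. Maya eliminated.
Round 3: Quinn 33, Grace 29, Ben 13. Ben eliminated.
Round 4: Quinn 33, Grace 42. Grace has a majority (≥38).

Grace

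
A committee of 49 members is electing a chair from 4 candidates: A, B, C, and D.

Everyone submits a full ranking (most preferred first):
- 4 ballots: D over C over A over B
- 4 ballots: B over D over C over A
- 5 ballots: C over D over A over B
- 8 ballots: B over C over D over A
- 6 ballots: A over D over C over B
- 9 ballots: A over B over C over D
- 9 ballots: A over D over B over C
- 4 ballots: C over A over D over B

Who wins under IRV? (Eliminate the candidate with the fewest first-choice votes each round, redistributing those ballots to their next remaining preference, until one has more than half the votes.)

Round 1: A 24, B 12, C 9, D 4. D eliminated.
Round 2: A 24, B 12, C 13. B eliminated.
Round 3: A 24, C 25. C has a majority (≥25).

C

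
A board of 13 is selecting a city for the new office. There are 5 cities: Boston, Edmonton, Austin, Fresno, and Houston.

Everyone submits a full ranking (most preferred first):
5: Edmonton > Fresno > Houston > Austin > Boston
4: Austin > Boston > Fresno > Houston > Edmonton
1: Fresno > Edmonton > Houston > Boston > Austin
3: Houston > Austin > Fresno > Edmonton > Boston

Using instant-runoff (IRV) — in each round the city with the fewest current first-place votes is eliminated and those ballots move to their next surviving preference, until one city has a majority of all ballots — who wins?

Austin

Round 1: Boston 0, Edmonton 5, Austin 4, Fresno 1, Houston 3. Boston eliminated.
Round 2: Edmonton 5, Austin 4, Fresno 1, Houston 3. Fresno eliminated.
Round 3: Edmonton 6, Austin 4, Houston 3. Houston eliminated.
Round 4: Edmonton 6, Austin 7. Austin has a majority (≥7).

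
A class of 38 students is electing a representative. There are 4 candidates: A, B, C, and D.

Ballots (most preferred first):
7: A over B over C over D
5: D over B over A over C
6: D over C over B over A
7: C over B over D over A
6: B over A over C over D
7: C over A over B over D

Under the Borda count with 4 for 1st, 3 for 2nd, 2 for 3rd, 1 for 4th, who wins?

A: 7×4 + 5×2 + 6×1 + 7×1 + 6×3 + 7×3 = 90
B: 7×3 + 5×3 + 6×2 + 7×3 + 6×4 + 7×2 = 107
C: 7×2 + 5×1 + 6×3 + 7×4 + 6×2 + 7×4 = 105
D: 7×1 + 5×4 + 6×4 + 7×2 + 6×1 + 7×1 = 78

B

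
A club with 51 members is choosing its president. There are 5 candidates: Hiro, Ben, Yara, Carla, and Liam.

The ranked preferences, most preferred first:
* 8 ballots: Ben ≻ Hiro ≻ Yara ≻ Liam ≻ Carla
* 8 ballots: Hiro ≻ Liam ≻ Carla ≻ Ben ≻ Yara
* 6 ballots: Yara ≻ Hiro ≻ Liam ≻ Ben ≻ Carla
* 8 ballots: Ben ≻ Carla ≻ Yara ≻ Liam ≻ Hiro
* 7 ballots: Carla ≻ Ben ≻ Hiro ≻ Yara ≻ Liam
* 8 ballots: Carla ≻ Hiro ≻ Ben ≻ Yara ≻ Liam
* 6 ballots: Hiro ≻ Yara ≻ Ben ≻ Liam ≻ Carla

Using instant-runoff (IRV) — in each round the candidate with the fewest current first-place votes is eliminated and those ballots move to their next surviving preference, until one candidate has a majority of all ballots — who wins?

Hiro

Round 1: Hiro 14, Ben 16, Yara 6, Carla 15, Liam 0. Liam eliminated.
Round 2: Hiro 14, Ben 16, Yara 6, Carla 15. Yara eliminated.
Round 3: Hiro 20, Ben 16, Carla 15. Carla eliminated.
Round 4: Hiro 28, Ben 23. Hiro has a majority (≥26).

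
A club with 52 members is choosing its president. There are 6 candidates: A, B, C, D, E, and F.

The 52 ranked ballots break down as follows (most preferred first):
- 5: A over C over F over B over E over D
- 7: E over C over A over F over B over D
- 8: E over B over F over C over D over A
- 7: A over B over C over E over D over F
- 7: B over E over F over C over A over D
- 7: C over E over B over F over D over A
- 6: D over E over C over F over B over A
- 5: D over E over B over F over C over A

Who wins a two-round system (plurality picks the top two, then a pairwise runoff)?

Round 1 first-place votes: A 12, B 7, C 7, D 11, E 15, F 0. E and A advance.
Runoff: E is ranked above A on 40 ballots, A above E on 12.

E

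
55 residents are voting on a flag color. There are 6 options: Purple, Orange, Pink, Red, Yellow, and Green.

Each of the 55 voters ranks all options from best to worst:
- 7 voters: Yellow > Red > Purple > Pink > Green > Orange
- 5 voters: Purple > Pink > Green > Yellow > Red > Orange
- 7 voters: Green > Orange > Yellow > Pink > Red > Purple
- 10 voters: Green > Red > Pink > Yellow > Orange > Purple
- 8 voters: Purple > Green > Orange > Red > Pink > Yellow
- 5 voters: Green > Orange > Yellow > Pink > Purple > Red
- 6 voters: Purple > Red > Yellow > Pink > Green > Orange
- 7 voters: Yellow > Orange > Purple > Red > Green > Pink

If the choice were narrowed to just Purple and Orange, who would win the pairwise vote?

Orange

Purple is ranked above Orange on 26 ballots; Orange above Purple on 29.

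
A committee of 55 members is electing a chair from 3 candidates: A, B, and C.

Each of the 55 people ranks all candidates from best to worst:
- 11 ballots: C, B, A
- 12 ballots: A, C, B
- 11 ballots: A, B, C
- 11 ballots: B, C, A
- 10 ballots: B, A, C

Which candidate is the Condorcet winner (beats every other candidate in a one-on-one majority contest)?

B

B vs A: 32–23
B vs C: 32–23
B beats every other candidate.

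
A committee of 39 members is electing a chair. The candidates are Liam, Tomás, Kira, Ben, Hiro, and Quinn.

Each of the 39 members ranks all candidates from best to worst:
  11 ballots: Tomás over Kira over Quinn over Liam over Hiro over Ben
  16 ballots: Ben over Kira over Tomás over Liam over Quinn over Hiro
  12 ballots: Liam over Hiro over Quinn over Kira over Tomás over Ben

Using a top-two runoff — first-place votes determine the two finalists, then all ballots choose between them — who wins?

Liam

Round 1 first-place votes: Liam 12, Tomás 11, Kira 0, Ben 16, Hiro 0, Quinn 0. Ben and Liam advance.
Runoff: Ben is ranked above Liam on 16 ballots, Liam above Ben on 23.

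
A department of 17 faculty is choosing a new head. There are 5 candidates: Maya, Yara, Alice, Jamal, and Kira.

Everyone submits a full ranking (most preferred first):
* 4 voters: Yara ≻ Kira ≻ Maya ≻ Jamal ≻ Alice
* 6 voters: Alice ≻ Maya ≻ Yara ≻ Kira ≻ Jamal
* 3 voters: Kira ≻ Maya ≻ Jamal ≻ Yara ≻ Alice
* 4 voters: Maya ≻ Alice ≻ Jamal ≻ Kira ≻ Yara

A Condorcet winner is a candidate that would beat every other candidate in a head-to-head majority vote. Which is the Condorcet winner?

Maya

Maya vs Yara: 13–4
Maya vs Alice: 11–6
Maya vs Jamal: 17–0
Maya vs Kira: 10–7
Maya beats every other candidate.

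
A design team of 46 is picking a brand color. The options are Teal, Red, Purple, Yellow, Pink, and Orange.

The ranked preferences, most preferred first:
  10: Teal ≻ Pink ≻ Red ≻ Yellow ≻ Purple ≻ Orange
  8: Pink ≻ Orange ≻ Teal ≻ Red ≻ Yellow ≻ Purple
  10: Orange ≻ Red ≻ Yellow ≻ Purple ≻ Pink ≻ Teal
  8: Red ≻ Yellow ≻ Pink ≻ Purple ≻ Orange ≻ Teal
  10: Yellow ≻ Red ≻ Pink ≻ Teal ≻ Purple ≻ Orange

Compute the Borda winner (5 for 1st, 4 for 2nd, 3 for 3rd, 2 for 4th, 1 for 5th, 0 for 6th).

Teal: 10×5 + 8×3 + 10×0 + 8×0 + 10×2 = 94
Red: 10×3 + 8×2 + 10×4 + 8×5 + 10×4 = 166
Purple: 10×1 + 8×0 + 10×2 + 8×2 + 10×1 = 56
Yellow: 10×2 + 8×1 + 10×3 + 8×4 + 10×5 = 140
Pink: 10×4 + 8×5 + 10×1 + 8×3 + 10×3 = 144
Orange: 10×0 + 8×4 + 10×5 + 8×1 + 10×0 = 90

Red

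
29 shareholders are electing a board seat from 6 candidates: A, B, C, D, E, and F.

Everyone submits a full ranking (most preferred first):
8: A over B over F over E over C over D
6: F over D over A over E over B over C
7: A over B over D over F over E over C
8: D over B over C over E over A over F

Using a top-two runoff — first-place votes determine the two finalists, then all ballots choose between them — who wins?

Round 1 first-place votes: A 15, B 0, C 0, D 8, E 0, F 6. A and D advance.
Runoff: A is ranked above D on 15 ballots, D above A on 14.

A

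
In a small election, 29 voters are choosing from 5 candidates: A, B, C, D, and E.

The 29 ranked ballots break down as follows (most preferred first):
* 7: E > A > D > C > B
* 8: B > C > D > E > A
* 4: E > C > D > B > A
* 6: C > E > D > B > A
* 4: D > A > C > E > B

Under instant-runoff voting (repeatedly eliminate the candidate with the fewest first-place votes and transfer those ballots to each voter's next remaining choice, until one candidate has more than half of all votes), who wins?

Round 1: A 0, B 8, C 6, D 4, E 11. A eliminated.
Round 2: B 8, C 6, D 4, E 11. D eliminated.
Round 3: B 8, C 10, E 11. B eliminated.
Round 4: C 18, E 11. C has a majority (≥15).

C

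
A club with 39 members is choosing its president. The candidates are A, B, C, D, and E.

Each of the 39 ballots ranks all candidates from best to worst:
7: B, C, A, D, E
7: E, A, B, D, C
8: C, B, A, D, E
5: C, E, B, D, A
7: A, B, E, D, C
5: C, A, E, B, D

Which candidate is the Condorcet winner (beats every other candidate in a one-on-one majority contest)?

B

B vs A: 20–19
B vs C: 21–18
B vs D: 39–0
B vs E: 22–17
B beats every other candidate.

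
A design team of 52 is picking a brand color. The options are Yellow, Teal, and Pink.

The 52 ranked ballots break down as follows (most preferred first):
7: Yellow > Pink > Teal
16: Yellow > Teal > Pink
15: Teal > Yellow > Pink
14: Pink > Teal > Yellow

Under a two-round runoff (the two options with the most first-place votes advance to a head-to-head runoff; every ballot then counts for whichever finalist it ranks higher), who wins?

Teal

Round 1 first-place votes: Yellow 23, Teal 15, Pink 14. Yellow and Teal advance.
Runoff: Yellow is ranked above Teal on 23 ballots, Teal above Yellow on 29.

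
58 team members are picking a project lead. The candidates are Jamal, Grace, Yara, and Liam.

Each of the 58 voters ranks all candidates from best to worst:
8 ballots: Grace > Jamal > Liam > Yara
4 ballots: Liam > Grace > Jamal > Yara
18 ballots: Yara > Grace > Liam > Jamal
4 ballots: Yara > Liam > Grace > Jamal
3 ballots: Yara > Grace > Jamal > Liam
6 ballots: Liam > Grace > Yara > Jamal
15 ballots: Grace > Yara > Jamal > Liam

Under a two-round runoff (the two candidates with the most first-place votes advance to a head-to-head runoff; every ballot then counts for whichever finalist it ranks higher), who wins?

Grace

Round 1 first-place votes: Jamal 0, Grace 23, Yara 25, Liam 10. Yara and Grace advance.
Runoff: Yara is ranked above Grace on 25 ballots, Grace above Yara on 33.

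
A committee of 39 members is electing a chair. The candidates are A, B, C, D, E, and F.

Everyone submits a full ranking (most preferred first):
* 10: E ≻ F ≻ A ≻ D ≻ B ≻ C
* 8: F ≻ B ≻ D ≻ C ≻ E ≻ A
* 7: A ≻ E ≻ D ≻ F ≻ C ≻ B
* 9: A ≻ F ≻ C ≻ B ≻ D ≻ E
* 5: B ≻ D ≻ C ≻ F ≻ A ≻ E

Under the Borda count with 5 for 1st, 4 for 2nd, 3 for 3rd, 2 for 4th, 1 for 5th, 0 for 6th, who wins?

A: 10×3 + 8×0 + 7×5 + 9×5 + 5×1 = 115
B: 10×1 + 8×4 + 7×0 + 9×2 + 5×5 = 85
C: 10×0 + 8×2 + 7×1 + 9×3 + 5×3 = 65
D: 10×2 + 8×3 + 7×3 + 9×1 + 5×4 = 94
E: 10×5 + 8×1 + 7×4 + 9×0 + 5×0 = 86
F: 10×4 + 8×5 + 7×2 + 9×4 + 5×2 = 140

F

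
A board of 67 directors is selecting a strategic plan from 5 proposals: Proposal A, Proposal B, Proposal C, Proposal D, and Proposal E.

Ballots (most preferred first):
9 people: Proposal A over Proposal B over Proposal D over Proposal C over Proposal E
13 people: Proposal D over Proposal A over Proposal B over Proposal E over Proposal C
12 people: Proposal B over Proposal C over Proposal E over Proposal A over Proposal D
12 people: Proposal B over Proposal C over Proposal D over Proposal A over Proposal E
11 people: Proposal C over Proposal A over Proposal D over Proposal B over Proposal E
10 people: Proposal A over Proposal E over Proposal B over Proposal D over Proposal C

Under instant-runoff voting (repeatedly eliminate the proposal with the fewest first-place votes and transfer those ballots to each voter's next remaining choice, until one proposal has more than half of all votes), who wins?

Proposal A

Round 1: Proposal A 19, Proposal B 24, Proposal C 11, Proposal D 13, Proposal E 0. Proposal E eliminated.
Round 2: Proposal A 19, Proposal B 24, Proposal C 11, Proposal D 13. Proposal C eliminated.
Round 3: Proposal A 30, Proposal B 24, Proposal D 13. Proposal D eliminated.
Round 4: Proposal A 43, Proposal B 24. Proposal A has a majority (≥34).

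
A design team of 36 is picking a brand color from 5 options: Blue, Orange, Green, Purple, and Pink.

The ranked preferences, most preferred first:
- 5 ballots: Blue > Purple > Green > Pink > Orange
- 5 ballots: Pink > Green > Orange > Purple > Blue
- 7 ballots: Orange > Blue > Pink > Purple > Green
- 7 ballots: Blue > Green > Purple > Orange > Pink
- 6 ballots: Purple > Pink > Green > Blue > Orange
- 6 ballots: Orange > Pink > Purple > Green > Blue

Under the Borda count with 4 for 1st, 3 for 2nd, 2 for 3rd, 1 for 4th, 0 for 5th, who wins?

Blue: 5×4 + 5×0 + 7×3 + 7×4 + 6×1 + 6×0 = 75
Orange: 5×0 + 5×2 + 7×4 + 7×1 + 6×0 + 6×4 = 69
Green: 5×2 + 5×3 + 7×0 + 7×3 + 6×2 + 6×1 = 64
Purple: 5×3 + 5×1 + 7×1 + 7×2 + 6×4 + 6×2 = 77
Pink: 5×1 + 5×4 + 7×2 + 7×0 + 6×3 + 6×3 = 75

Purple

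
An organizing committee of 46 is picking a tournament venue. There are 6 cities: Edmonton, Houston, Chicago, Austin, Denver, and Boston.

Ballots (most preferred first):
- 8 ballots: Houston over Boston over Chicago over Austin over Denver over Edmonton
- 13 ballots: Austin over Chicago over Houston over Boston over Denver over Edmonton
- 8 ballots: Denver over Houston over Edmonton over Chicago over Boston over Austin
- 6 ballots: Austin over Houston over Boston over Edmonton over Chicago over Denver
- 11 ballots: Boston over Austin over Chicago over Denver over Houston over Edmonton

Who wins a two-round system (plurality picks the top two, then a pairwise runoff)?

Boston

Round 1 first-place votes: Edmonton 0, Houston 8, Chicago 0, Austin 19, Denver 8, Boston 11. Austin and Boston advance.
Runoff: Austin is ranked above Boston on 19 ballots, Boston above Austin on 27.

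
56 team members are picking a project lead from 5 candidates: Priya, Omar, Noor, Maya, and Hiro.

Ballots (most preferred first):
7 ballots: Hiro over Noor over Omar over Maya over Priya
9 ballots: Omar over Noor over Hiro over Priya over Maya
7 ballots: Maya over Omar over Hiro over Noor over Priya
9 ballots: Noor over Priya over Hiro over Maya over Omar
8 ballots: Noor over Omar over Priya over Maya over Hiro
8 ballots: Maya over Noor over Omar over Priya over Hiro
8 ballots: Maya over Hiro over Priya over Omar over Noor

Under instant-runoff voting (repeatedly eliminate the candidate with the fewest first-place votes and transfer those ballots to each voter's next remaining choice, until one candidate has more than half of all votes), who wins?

Noor

Round 1: Priya 0, Omar 9, Noor 17, Maya 23, Hiro 7. Priya eliminated.
Round 2: Omar 9, Noor 17, Maya 23, Hiro 7. Hiro eliminated.
Round 3: Omar 9, Noor 24, Maya 23. Omar eliminated.
Round 4: Noor 33, Maya 23. Noor has a majority (≥29).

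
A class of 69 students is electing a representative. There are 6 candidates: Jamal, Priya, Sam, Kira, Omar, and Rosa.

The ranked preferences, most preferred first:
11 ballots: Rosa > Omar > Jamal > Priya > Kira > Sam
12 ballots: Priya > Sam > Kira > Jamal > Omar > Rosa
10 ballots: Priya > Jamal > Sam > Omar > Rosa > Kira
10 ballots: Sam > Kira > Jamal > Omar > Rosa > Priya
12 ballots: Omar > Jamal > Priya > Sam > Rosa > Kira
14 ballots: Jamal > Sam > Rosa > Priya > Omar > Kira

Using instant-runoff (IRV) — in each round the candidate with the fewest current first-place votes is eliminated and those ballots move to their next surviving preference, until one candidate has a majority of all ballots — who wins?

Round 1: Jamal 14, Priya 22, Sam 10, Kira 0, Omar 12, Rosa 11. Kira eliminated.
Round 2: Jamal 14, Priya 22, Sam 10, Omar 12, Rosa 11. Sam eliminated.
Round 3: Jamal 24, Priya 22, Omar 12, Rosa 11. Rosa eliminated.
Round 4: Jamal 24, Priya 22, Omar 23. Priya eliminated.
Round 5: Jamal 46, Omar 23. Jamal has a majority (≥35).

Jamal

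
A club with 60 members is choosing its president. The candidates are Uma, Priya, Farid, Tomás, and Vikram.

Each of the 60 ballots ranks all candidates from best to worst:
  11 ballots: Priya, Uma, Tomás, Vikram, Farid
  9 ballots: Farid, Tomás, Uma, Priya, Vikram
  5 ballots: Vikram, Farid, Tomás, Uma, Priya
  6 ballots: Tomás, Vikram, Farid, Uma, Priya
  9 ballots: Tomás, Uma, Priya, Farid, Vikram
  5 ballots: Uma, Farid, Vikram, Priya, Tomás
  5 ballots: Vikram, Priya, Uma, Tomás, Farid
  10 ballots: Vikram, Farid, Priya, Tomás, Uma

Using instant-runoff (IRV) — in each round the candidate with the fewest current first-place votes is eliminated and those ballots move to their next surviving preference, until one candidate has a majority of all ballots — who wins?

Round 1: Uma 5, Priya 11, Farid 9, Tomás 15, Vikram 20. Uma eliminated.
Round 2: Priya 11, Farid 14, Tomás 15, Vikram 20. Priya eliminated.
Round 3: Farid 14, Tomás 26, Vikram 20. Farid eliminated.
Round 4: Tomás 35, Vikram 25. Tomás has a majority (≥31).

Tomás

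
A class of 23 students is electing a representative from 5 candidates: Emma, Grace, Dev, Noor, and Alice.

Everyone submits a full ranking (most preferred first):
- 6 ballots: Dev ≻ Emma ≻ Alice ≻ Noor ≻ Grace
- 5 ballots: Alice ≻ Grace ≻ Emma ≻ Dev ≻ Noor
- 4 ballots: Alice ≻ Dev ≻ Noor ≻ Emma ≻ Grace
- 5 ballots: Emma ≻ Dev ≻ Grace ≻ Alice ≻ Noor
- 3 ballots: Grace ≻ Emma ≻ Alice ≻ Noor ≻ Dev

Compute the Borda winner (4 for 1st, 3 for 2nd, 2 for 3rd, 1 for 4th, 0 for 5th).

Emma

Emma: 6×3 + 5×2 + 4×1 + 5×4 + 3×3 = 61
Grace: 6×0 + 5×3 + 4×0 + 5×2 + 3×4 = 37
Dev: 6×4 + 5×1 + 4×3 + 5×3 + 3×0 = 56
Noor: 6×1 + 5×0 + 4×2 + 5×0 + 3×1 = 17
Alice: 6×2 + 5×4 + 4×4 + 5×1 + 3×2 = 59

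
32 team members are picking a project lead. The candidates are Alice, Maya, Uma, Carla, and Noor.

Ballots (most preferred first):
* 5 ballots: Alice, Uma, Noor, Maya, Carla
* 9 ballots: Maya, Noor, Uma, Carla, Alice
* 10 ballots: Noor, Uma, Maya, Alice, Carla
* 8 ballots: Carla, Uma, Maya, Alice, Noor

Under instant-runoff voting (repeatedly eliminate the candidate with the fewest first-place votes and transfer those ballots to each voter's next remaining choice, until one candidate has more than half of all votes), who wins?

Maya

Round 1: Alice 5, Maya 9, Uma 0, Carla 8, Noor 10. Uma eliminated.
Round 2: Alice 5, Maya 9, Carla 8, Noor 10. Alice eliminated.
Round 3: Maya 9, Carla 8, Noor 15. Carla eliminated.
Round 4: Maya 17, Noor 15. Maya has a majority (≥17).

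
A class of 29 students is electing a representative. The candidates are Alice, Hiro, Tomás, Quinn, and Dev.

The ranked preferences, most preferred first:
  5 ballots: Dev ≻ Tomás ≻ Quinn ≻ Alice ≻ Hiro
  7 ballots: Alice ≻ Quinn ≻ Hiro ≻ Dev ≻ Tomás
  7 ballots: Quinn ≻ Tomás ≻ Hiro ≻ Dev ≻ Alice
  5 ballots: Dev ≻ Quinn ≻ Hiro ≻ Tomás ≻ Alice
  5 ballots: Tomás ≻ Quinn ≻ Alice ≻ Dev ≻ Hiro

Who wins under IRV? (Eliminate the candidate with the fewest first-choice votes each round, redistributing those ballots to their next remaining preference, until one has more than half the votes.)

Round 1: Alice 7, Hiro 0, Tomás 5, Quinn 7, Dev 10. Hiro eliminated.
Round 2: Alice 7, Tomás 5, Quinn 7, Dev 10. Tomás eliminated.
Round 3: Alice 7, Quinn 12, Dev 10. Alice eliminated.
Round 4: Quinn 19, Dev 10. Quinn has a majority (≥15).

Quinn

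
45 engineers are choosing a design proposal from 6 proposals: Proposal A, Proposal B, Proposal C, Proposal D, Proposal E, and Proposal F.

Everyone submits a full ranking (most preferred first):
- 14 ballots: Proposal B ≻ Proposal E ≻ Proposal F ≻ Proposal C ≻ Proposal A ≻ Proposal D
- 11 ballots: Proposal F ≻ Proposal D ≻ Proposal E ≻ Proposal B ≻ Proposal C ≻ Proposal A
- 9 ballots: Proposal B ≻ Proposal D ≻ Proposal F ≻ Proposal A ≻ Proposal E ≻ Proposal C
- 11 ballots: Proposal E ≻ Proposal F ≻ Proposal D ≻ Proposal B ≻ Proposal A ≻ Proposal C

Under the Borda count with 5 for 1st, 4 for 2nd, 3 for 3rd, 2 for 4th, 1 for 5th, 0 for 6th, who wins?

Proposal A: 14×1 + 11×0 + 9×2 + 11×1 = 43
Proposal B: 14×5 + 11×2 + 9×5 + 11×2 = 159
Proposal C: 14×2 + 11×1 + 9×0 + 11×0 = 39
Proposal D: 14×0 + 11×4 + 9×4 + 11×3 = 113
Proposal E: 14×4 + 11×3 + 9×1 + 11×5 = 153
Proposal F: 14×3 + 11×5 + 9×3 + 11×4 = 168

Proposal F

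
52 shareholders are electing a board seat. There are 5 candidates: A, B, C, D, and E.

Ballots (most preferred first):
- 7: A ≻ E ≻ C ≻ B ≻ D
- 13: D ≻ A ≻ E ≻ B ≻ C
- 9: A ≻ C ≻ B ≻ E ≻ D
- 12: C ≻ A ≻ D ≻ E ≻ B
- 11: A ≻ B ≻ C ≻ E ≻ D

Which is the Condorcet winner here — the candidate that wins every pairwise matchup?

A vs B: 52–0
A vs C: 40–12
A vs D: 39–13
A vs E: 52–0
A beats every other candidate.

A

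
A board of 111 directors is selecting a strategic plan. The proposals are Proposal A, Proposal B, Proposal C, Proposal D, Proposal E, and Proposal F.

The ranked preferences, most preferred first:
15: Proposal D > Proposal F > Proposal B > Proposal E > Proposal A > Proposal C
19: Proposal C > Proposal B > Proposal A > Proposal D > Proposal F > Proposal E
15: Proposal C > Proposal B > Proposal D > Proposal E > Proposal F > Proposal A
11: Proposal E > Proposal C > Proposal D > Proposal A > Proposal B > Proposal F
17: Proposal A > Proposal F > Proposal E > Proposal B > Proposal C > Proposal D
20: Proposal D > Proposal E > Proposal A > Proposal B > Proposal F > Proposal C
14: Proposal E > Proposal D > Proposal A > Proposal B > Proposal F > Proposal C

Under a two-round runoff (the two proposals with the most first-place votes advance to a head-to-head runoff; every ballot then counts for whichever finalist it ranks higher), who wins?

Round 1 first-place votes: Proposal A 17, Proposal B 0, Proposal C 34, Proposal D 35, Proposal E 25, Proposal F 0. Proposal D and Proposal C advance.
Runoff: Proposal D is ranked above Proposal C on 49 ballots, Proposal C above Proposal D on 62.

Proposal C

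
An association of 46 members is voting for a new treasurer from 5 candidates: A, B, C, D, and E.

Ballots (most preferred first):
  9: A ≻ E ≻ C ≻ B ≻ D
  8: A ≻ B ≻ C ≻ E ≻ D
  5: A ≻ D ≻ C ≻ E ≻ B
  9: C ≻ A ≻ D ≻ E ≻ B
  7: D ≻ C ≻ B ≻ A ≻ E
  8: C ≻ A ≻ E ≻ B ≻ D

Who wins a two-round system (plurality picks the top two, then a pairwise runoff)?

C

Round 1 first-place votes: A 22, B 0, C 17, D 7, E 0. A and C advance.
Runoff: A is ranked above C on 22 ballots, C above A on 24.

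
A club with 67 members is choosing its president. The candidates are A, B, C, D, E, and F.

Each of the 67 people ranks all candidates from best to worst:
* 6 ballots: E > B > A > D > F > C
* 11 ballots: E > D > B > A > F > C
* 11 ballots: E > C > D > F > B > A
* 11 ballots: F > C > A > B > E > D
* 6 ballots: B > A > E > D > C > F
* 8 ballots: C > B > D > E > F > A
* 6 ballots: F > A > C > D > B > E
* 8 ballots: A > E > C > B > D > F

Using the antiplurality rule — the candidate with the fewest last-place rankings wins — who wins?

Last-place votes: A 19, B 0, C 17, D 11, E 6, F 14.

B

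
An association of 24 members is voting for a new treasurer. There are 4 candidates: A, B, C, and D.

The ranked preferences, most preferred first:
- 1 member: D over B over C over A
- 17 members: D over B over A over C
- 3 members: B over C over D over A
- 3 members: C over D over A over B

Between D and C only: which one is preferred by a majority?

D

D is ranked above C on 18 ballots; C above D on 6.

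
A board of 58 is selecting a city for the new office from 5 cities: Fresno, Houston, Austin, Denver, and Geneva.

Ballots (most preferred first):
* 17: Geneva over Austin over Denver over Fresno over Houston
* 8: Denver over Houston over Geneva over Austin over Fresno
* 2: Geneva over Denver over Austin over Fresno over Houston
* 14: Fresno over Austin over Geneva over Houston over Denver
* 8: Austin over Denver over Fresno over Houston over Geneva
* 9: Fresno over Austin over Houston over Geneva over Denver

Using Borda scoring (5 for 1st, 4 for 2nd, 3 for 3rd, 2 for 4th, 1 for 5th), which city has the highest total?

Fresno: 17×2 + 8×1 + 2×2 + 14×5 + 8×3 + 9×5 = 185
Houston: 17×1 + 8×4 + 2×1 + 14×2 + 8×2 + 9×3 = 122
Austin: 17×4 + 8×2 + 2×3 + 14×4 + 8×5 + 9×4 = 222
Denver: 17×3 + 8×5 + 2×4 + 14×1 + 8×4 + 9×1 = 154
Geneva: 17×5 + 8×3 + 2×5 + 14×3 + 8×1 + 9×2 = 187

Austin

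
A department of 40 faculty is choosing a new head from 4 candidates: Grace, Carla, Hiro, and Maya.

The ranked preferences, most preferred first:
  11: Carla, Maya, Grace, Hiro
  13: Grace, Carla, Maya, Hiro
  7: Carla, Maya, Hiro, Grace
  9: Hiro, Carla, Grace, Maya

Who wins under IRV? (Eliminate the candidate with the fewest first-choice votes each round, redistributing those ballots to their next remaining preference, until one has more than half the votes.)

Carla

Round 1: Grace 13, Carla 18, Hiro 9, Maya 0. Maya eliminated.
Round 2: Grace 13, Carla 18, Hiro 9. Hiro eliminated.
Round 3: Grace 13, Carla 27. Carla has a majority (≥21).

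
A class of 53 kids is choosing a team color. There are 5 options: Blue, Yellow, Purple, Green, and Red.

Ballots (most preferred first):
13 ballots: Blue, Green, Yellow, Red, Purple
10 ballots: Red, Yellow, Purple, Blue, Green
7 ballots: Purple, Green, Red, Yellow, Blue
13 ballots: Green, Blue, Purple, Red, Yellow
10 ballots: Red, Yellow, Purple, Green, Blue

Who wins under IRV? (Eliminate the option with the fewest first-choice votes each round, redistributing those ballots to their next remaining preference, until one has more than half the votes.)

Round 1: Blue 13, Yellow 0, Purple 7, Green 13, Red 20. Yellow eliminated.
Round 2: Blue 13, Purple 7, Green 13, Red 20. Purple eliminated.
Round 3: Blue 13, Green 20, Red 20. Blue eliminated.
Round 4: Green 33, Red 20. Green has a majority (≥27).

Green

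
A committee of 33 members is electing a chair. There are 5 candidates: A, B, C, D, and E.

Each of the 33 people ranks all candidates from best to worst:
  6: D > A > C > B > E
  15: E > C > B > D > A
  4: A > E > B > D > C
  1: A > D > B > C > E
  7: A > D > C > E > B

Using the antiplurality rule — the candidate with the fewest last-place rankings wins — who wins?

D

Last-place votes: A 15, B 7, C 4, D 0, E 7.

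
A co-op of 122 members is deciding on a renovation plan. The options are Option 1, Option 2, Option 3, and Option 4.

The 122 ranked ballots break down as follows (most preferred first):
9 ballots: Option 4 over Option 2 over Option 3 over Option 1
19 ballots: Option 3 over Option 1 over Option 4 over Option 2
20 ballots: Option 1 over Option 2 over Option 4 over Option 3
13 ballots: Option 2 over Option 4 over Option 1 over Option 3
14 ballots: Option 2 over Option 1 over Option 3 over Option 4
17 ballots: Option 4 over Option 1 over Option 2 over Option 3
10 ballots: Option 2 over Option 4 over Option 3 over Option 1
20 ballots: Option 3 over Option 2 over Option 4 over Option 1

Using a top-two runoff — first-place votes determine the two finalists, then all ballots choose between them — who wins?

Round 1 first-place votes: Option 1 20, Option 2 37, Option 3 39, Option 4 26. Option 3 and Option 2 advance.
Runoff: Option 3 is ranked above Option 2 on 39 ballots, Option 2 above Option 3 on 83.

Option 2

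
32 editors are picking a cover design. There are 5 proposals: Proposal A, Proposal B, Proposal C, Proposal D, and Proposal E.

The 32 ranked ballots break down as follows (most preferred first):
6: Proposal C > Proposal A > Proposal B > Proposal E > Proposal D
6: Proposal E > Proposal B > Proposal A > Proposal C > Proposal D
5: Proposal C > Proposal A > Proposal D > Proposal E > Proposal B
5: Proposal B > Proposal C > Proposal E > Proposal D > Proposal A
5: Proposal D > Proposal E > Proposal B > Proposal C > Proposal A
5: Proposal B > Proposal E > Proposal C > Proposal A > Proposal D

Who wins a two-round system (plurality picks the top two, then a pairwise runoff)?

Round 1 first-place votes: Proposal A 0, Proposal B 10, Proposal C 11, Proposal D 5, Proposal E 6. Proposal C and Proposal B advance.
Runoff: Proposal C is ranked above Proposal B on 11 ballots, Proposal B above Proposal C on 21.

Proposal B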